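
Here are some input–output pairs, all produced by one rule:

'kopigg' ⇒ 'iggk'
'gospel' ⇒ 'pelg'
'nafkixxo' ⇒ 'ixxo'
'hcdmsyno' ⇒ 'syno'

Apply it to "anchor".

hora

Rule — swap the front and back halves of the string, then keep only the first 4 characters.
Working it through for "anchor": intermediate "horanc", final "hora".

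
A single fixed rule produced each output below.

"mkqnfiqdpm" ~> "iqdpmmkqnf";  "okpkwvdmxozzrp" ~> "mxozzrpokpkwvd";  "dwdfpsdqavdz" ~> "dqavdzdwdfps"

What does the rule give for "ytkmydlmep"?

The transformation: swap the front and back halves of the string.
So "ytkmydlmep" becomes "dlmepytkmy".

dlmepytkmy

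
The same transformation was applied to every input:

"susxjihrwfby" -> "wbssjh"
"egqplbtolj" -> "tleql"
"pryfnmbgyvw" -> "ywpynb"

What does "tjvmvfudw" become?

uwtvv

The rule is to keep every other character starting from the first (positions 1st, 3rd, 5th, ...), then move the last 2 characters to the front (rotate right by 2).
On "tjvmvfudw" that produces "uwtvv".
(Check on "egqplbtolj": → "eqltl" → "tleql" ✓)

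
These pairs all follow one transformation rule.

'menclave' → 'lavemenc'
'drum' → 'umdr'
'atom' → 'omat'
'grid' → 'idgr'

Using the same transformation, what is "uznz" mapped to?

The rule is to swap the front and back halves of the string.
On "uznz" that produces "nzuz".

nzuz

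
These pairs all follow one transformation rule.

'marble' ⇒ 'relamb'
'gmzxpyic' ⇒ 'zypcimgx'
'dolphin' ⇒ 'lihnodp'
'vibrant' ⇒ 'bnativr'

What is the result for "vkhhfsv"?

hsfvkvh

The pattern: swap each adjacent pair of characters (1↔2, 3↔4, ...), then move the first 3 characters to the end (rotate left by 3).
For "vkhhfsv", step one produces "kvhhsfv"; step two turns that into "hsfvkvh".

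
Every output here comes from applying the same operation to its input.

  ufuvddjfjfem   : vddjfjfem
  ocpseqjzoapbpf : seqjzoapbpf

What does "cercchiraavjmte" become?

Rule — delete the first 3 characters.
Applying that to "cercchiraavjmte" gives "cchiraavjmte".

cchiraavjmte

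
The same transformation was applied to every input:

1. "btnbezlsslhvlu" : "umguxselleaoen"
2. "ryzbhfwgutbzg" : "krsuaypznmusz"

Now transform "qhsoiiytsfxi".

jalhbbrmlyqb

What's happening: shift every letter 7 places backward in the alphabet (wrapping around).
Doing the same to "qhsoiiytsfxi": "jalhbbrmlyqb".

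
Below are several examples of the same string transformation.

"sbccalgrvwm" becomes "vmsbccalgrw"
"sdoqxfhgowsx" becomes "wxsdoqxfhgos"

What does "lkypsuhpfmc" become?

fclkypsuhpm

The rule is to move the last 2 characters to the front (rotate right by 2), then swap the first and last characters.
For "lkypsuhpfmc", step one produces "mclkypsuhpf"; step two turns that into "fclkypsuhpm".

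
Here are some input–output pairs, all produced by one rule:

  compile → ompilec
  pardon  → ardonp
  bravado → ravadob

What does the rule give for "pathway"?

athwayp

Each output is the input with this applied: move the first character to the end.
Doing the same to "pathway": "athwayp".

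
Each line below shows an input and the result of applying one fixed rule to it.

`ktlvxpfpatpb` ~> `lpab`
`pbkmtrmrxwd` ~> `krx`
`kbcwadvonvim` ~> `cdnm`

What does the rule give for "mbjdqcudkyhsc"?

jcks

In each case the input is transformed by: keep one character in every 3, starting at position 3 (positions 3rd, 6th, 9th, ...).
Doing the same to "mbjdqcudkyhsc": "jcks".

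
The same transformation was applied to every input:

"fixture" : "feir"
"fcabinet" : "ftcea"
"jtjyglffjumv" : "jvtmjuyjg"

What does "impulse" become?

iems

The pattern: take characters alternately from the front and the back (1st, last, 2nd, 2nd-last, ...), then delete the last 3 characters.
Applying both steps to "impulse": "iemsplu", then "iems".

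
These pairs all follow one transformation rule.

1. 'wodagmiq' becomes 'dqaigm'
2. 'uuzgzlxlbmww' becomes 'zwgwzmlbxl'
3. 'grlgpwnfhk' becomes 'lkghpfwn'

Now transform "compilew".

The pattern: delete the first 2 characters, then take characters alternately from the front and the back (1st, last, 2nd, 2nd-last, ...).
Applying both steps to "compilew": "mpilew", then "mwpeil".

mwpeil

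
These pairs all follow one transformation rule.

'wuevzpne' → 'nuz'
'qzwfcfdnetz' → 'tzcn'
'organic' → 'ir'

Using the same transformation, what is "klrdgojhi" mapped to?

hlg

Rule — move the last 3 characters to the front (rotate right by 3), then keep one character in every 3, starting at position 2 (positions 2nd, 5th, 8th, ...).
Starting from "klrdgojhi": after the first operation, "jhiklrdgo"; after the second, "hlg".
(Check on "wuevzpne": → "pnewuevz" → "nuz" ✓)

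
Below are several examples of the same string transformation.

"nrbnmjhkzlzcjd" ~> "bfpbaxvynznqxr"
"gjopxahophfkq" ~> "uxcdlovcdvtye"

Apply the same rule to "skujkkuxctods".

gyixyyilqhcrg

What's happening: shift every letter 12 places backward in the alphabet (wrapping around).
On "skujkkuxctods" that produces "gyixyyilqhcrg".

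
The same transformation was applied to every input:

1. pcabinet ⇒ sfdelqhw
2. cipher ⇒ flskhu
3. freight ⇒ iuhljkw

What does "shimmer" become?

Each output is the input with this applied: shift every letter 3 places forward in the alphabet (wrapping around).
For "shimmer" the result is "vklpphu".

vklpphu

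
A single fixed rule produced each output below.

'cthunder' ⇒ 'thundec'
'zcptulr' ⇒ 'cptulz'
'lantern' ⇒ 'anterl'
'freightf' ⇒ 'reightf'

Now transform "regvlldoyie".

Each output is the input with this applied: delete the last character, then move the first character to the end.
Applying both steps to "regvlldoyie": "regvlldoyi", then "egvlldoyir".

egvlldoyir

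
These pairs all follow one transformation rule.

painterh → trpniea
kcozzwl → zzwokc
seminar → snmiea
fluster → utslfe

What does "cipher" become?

pihec

What's happening: delete the last character, then sort the characters into reverse alphabetical order.
On "cipher" that produces "pihec".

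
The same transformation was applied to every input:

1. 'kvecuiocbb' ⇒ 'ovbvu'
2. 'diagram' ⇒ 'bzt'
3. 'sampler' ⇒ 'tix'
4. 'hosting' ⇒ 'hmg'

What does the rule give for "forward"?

The pattern: shift every letter 7 places backward in the alphabet (wrapping around), then keep every other character starting from the second (positions 2nd, 4th, 6th, ...).
"forward" → "hpk".

hpk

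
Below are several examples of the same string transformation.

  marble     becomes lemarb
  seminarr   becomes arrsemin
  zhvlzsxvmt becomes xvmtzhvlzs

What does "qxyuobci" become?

bciqxyuo

Rule — swap the front and back halves of the string, then move the first character to the end.
On "qxyuobci": the first step gives "obciqxyu", and the second then gives "bciqxyuo".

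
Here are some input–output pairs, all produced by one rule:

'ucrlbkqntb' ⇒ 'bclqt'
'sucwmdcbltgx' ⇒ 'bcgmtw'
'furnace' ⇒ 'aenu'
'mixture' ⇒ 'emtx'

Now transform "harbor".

The rule is to sort the characters into alphabetical order, then keep every other character starting from the first (positions 1st, 3rd, 5th, ...).
"harbor" → "abhorr" → "ahr".

ahr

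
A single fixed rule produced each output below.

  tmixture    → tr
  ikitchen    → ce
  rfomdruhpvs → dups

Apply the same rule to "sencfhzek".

fzk

The rule is to delete the first 3 characters, then keep every other character starting from the second (positions 2nd, 4th, 6th, ...).
On "sencfhzek" that produces "fzk".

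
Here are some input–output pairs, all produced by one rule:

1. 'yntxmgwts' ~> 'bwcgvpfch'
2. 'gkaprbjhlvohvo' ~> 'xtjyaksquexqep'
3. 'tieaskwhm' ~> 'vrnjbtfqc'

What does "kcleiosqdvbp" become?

Each output is the input with this applied: swap the first and last characters, then shift every letter 9 places forward in the alphabet (wrapping around).
For "kcleiosqdvbp", step one produces "pcleiosqdvbk"; step two turns that into "ylunrxbzmekt".

ylunrxbzmekt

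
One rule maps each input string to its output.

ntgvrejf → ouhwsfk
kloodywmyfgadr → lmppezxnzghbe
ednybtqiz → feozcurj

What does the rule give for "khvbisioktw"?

Rule — delete the last character, then shift every letter 1 place forward in the alphabet (wrapping around).
Starting from "khvbisioktw": after the first operation, "khvbisiokt"; after the second, "liwcjtjplu".

liwcjtjplu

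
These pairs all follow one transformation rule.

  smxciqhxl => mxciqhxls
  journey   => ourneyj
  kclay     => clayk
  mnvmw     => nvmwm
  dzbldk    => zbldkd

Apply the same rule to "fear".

What's happening: move the first character to the end.
Doing the same to "fear": "earf".

earf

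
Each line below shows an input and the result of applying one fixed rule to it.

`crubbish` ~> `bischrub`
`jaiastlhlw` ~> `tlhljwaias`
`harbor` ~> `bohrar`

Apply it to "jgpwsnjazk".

njazjkgpws

In each case the input is transformed by: swap the first and last characters, then swap the front and back halves of the string.
Applying both steps to "jgpwsnjazk": "kgpwsnjazj", then "njazjkgpws".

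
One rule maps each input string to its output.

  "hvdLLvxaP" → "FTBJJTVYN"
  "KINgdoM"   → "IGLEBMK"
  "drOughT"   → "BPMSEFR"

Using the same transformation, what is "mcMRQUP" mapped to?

KAKPOSN

Looking at the pairs, the operation is to shift every letter 2 places backward in the alphabet (wrapping around), then convert every letter to uppercase.
Starting from "mcMRQUP": after the first operation, "kaKPOSN"; after the second, "KAKPOSN".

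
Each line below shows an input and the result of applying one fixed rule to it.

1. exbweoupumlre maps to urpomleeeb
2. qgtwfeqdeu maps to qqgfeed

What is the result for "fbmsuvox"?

somfb

What's happening: sort the characters into reverse alphabetical order, then delete the first 3 characters.
So "fbmsuvox" becomes "somfb".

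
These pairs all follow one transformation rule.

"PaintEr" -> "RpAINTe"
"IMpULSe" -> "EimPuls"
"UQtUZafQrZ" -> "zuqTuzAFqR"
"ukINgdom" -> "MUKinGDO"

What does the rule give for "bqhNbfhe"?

EBQHnBFH

Looking at the pairs, the operation is to move the last character to the front, then flip the case of every letter.
"bqhNbfhe" → "ebqhNbfh" → "EBQHnBFH".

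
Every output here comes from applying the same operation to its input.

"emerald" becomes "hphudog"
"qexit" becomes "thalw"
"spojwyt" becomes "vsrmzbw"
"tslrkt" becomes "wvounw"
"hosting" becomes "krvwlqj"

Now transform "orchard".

The rule is to shift every letter 3 places forward in the alphabet (wrapping around).
Applying that to "orchard" gives "rufkdug".

rufkdug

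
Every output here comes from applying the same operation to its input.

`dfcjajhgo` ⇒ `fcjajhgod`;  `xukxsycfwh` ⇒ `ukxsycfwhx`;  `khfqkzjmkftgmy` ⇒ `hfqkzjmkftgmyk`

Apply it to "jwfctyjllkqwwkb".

In each case the input is transformed by: move the first character to the end.
"jwfctyjllkqwwkb" → "wfctyjllkqwwkbj".

wfctyjllkqwwkbj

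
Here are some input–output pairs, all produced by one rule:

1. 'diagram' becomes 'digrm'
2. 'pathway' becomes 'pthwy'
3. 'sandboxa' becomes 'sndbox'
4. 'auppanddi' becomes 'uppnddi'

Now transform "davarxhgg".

The transformation: remove every "a".
For "davarxhgg" the result is "dvrxhgg".

dvrxhgg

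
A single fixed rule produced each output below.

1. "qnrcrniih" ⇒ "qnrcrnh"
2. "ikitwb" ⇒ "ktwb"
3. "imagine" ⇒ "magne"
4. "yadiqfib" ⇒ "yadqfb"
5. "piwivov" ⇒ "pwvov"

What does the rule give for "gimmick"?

Looking at the pairs, the operation is to remove every "i".
Applying that to "gimmick" gives "gmmck".

gmmck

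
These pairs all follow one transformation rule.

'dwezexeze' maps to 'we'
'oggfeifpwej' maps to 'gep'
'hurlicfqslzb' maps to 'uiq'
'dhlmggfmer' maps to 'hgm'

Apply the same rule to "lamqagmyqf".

aay

Looking at the pairs, the operation is to delete the last 2 characters, then keep one character in every 3, starting at position 2 (positions 2nd, 5th, 8th, ...).
On "lamqagmyqf": the first step gives "lamqagmy", and the second then gives "aay".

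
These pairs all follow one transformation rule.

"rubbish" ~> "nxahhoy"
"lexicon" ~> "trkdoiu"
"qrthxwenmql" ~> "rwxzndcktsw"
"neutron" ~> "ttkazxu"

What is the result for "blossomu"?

ahruyyus

Rule — move the last character to the front, then shift every letter 6 places forward in the alphabet (wrapping around).
For "blossomu", step one produces "ublossom"; step two turns that into "ahruyyus".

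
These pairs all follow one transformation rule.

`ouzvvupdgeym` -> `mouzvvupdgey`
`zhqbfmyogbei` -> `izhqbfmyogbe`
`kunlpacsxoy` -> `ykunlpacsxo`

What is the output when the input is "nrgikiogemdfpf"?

Rule — move the last character to the front.
Doing the same to "nrgikiogemdfpf": "fnrgikiogemdfp".

fnrgikiogemdfp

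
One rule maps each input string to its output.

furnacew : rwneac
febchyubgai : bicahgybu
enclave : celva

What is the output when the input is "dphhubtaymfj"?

hjhfumbyta

The pattern: delete the first 2 characters, then take characters alternately from the front and the back (1st, last, 2nd, 2nd-last, ...).
Doing the same to "dphhubtaymfj": "hjhfumbyta".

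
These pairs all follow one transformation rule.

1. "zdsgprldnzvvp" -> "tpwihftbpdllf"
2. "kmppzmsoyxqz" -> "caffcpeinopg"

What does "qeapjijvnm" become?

Looking at the pairs, the operation is to swap each adjacent pair of characters (1↔2, 3↔4, ...), then shift every letter 10 places backward in the alphabet (wrapping around).
Starting from "qeapjijvnm": after the first operation, "eqpaijvjmn"; after the second, "ugfqyzlzcd".

ugfqyzlzcd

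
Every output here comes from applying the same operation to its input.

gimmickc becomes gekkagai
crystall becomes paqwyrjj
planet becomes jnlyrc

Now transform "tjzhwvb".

hrfxtuz

The transformation: swap each adjacent pair of characters (1↔2, 3↔4, ...), then shift every letter 2 places backward in the alphabet (wrapping around).
So "tjzhwvb" becomes "hrfxtuz".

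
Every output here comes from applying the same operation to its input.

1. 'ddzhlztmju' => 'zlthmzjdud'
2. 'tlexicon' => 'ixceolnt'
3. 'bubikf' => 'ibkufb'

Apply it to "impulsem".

Rule — swap the front and back halves of the string, then take characters alternately from the front and the back (1st, last, 2nd, 2nd-last, ...).
For "impulsem", step one produces "lsemimpu"; step two turns that into "luspemmi".
(Check on "ddzhlztmju": → "ztmjuddzhl" → "zlthmzjdud" ✓)

luspemmi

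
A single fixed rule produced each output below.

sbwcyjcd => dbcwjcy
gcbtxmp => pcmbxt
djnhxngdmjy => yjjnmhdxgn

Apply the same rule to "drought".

trhogu

The rule is to take characters alternately from the front and the back (1st, last, 2nd, 2nd-last, ...), then delete the first character.
Starting from "drought": after the first operation, "dtrhogu"; after the second, "trhogu".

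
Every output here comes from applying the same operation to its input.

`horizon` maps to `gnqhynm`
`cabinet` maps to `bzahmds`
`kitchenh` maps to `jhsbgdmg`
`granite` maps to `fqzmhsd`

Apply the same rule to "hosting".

The pattern: shift every letter 1 place backward in the alphabet (wrapping around).
Doing the same to "hosting": "gnrshmf".

gnrshmf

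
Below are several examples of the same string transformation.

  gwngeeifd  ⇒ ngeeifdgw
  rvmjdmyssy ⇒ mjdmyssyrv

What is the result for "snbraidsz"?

braidszsn

Looking at the pairs, the operation is to move the first 2 characters to the end (rotate left by 2).
"snbraidsz" → "braidszsn".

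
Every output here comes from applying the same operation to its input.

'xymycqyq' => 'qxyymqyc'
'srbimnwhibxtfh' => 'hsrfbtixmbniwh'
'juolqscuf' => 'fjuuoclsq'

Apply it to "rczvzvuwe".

ercwzuvvz

In each case the input is transformed by: swap the first and last characters, then take characters alternately from the front and the back (1st, last, 2nd, 2nd-last, ...).
Doing the same to "rczvzvuwe": "ercwzuvvz".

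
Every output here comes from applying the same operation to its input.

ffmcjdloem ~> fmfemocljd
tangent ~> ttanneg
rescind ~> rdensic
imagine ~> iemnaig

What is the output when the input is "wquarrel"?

Each output is the input with this applied: take characters alternately from the front and the back (1st, last, 2nd, 2nd-last, ...).
So "wquarrel" becomes "wlqeurar".

wlqeurar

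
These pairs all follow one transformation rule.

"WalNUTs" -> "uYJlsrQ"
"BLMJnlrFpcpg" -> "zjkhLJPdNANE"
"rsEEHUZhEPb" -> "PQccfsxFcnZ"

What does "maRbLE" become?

In each case the input is transformed by: flip the case of every letter, then shift every letter 2 places backward in the alphabet (wrapping around).
For "maRbLE", step one produces "MArBle"; step two turns that into "KYpZjc".

KYpZjc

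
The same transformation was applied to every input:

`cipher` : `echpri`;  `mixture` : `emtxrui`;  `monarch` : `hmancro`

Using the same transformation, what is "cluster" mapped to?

rcsuetl

The transformation: swap each adjacent pair of characters (1↔2, 3↔4, ...), then swap the first and last characters.
On "cluster": the first step gives "lcsuetr", and the second then gives "rcsuetl".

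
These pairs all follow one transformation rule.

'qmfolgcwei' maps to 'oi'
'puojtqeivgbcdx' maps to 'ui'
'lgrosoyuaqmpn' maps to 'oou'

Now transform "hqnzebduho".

uo

The transformation: keep every other character starting from the second (positions 2nd, 4th, 6th, ...), then keep only the vowels.
"hqnzebduho" → "qzbuo" → "uo".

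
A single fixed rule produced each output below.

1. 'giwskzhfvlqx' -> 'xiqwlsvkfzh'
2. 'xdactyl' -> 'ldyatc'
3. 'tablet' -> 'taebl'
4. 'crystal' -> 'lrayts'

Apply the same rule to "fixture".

eirxut

Looking at the pairs, the operation is to take characters alternately from the front and the back (1st, last, 2nd, 2nd-last, ...), then delete the first character.
On "fixture": the first step gives "feirxut", and the second then gives "eirxut".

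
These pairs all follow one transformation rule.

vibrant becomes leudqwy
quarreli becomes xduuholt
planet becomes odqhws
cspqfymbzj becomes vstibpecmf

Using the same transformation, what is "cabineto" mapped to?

The rule is to shift every letter 3 places forward in the alphabet (wrapping around), then move the first character to the end.
"cabineto" → "fdelqhwr" → "delqhwrf".

delqhwrf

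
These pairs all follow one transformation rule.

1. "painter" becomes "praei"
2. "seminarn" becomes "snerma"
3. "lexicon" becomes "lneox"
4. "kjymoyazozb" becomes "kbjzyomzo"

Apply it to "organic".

ocrig

The transformation: take characters alternately from the front and the back (1st, last, 2nd, 2nd-last, ...), then delete the last 2 characters.
For "organic", step one produces "ocrigna"; step two turns that into "ocrig".
(Check on "kjymoyazozb": → "kbjzyomzoay" → "kbjzyomzo" ✓)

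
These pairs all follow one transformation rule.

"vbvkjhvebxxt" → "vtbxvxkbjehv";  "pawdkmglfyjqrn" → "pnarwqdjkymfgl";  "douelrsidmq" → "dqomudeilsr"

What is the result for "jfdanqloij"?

jjfidoalnq

Looking at the pairs, the operation is to take characters alternately from the front and the back (1st, last, 2nd, 2nd-last, ...).
So "jfdanqloij" becomes "jjfidoalnq".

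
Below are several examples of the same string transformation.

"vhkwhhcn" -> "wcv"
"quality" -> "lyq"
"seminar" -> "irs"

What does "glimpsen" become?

meg

In each case the input is transformed by: keep one character in every 3, starting at position 1 (positions 1st, 4th, 7th, ...), then move the first character to the end.
So "glimpsen" becomes "meg".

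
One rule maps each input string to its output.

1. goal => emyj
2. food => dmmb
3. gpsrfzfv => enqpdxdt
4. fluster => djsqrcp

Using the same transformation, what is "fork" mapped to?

The rule is to shift every letter 2 places backward in the alphabet (wrapping around).
For "fork" the result is "dmpi".

dmpi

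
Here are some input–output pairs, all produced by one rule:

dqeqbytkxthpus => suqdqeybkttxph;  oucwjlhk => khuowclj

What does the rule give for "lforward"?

In each case the input is transformed by: swap each adjacent pair of characters (1↔2, 3↔4, ...), then move the last 2 characters to the front (rotate right by 2).
"lforward" → "drflroaw".

drflroaw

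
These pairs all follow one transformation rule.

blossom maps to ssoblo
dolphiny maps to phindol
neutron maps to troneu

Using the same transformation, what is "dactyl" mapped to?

tydac

What's happening: delete the last character, then move the first 3 characters to the end (rotate left by 3).
Doing the same to "dactyl": "tydac".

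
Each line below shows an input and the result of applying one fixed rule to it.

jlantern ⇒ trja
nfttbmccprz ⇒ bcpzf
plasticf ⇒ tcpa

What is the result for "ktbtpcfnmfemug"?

pfmeukb

Each output is the input with this applied: move the first 3 characters to the end (rotate left by 3), then keep every other character starting from the second (positions 2nd, 4th, 6th, ...).
Applying that to "ktbtpcfnmfemug" gives "pfmeukb".
(Check on "nfttbmccprz": → "tbmccprznft" → "bcpzf" ✓)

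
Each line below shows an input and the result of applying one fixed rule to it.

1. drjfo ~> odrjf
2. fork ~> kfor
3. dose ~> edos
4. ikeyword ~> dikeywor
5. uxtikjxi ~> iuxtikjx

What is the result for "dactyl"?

The transformation: move the last character to the front.
Doing the same to "dactyl": "ldacty".

ldacty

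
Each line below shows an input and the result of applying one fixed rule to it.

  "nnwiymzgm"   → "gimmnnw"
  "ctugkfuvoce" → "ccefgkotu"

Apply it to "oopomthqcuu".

The transformation: sort the characters into alphabetical order, then delete the last 2 characters.
On "oopomthqcuu": the first step gives "chmooopqtuu", and the second then gives "chmooopqt".

chmooopqt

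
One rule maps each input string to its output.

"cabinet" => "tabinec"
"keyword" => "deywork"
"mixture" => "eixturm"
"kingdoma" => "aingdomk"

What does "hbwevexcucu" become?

What's happening: swap the first and last characters.
For "hbwevexcucu" the result is "ubwevexcuch".

ubwevexcuch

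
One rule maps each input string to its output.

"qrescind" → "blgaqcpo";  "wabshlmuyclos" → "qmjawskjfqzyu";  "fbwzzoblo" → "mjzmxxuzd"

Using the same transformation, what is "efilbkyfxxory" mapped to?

wpmvvdwizjgdc

Each output is the input with this applied: shift every letter 2 places backward in the alphabet (wrapping around), then reverse the string.
Working it through for "efilbkyfxxory": intermediate "cdgjziwdvvmpw", final "wpmvvdwizjgdc".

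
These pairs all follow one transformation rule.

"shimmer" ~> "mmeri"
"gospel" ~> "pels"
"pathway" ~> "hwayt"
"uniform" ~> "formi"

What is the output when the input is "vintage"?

tagen

What's happening: delete the first 2 characters, then move the first character to the end.
On "vintage": the first step gives "ntage", and the second then gives "tagen".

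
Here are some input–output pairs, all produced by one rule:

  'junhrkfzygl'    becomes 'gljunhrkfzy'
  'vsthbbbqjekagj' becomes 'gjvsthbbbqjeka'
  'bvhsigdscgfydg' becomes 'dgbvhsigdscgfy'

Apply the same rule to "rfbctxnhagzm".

zmrfbctxnhag

Looking at the pairs, the operation is to move the last 2 characters to the front (rotate right by 2).
For "rfbctxnhagzm" the result is "zmrfbctxnhag".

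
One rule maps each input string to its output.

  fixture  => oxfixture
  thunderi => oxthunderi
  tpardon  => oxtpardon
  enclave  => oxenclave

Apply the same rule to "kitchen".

oxkitchen

Looking at the pairs, the operation is to prepend "ox".
Applying that to "kitchen" gives "oxkitchen".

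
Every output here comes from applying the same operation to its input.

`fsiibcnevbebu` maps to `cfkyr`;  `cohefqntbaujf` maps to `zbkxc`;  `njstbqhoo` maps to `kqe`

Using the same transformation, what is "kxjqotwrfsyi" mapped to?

hntp

Each output is the input with this applied: keep one character in every 3, starting at position 1 (positions 1st, 4th, 7th, ...), then shift every letter 3 places backward in the alphabet (wrapping around).
Starting from "kxjqotwrfsyi": after the first operation, "kqws"; after the second, "hntp".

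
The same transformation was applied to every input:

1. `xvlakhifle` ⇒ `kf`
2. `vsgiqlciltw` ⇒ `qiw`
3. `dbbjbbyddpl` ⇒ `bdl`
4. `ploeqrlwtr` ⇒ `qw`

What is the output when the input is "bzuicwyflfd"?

The transformation: delete the first 2 characters, then keep one character in every 3, starting at position 3 (positions 3rd, 6th, 9th, ...).
Applying both steps to "bzuicwyflfd": "uicwyflfd", then "cfd".

cfd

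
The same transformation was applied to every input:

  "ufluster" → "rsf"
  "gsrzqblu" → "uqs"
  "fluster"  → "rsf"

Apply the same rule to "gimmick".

kmg

What's happening: reverse the string, then keep one character in every 3, starting at position 1 (positions 1st, 4th, 7th, ...).
Applying both steps to "gimmick": "kcimmig", then "kmg".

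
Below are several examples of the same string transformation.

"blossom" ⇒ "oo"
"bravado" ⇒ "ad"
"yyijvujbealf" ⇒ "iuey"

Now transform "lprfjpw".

Each output is the input with this applied: swap the first and last characters, then keep one character in every 3, starting at position 3 (positions 3rd, 6th, 9th, ...).
Working it through for "lprfjpw": intermediate "wprfjpl", final "rp".

rp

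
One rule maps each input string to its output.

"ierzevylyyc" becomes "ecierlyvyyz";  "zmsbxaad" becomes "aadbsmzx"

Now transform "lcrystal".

What's happening: sort the characters into alphabetical order, then swap each adjacent pair of characters (1↔2, 3↔4, ...).
For "lcrystal", step one produces "acllrsty"; step two turns that into "callsryt".

callsryt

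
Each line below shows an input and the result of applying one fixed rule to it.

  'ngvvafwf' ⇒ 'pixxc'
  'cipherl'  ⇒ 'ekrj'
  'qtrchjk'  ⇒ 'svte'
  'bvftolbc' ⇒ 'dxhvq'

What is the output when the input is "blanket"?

In each case the input is transformed by: shift every letter 2 places forward in the alphabet (wrapping around), then delete the last 3 characters.
Working it through for "blanket": intermediate "dncpmgv", final "dncp".

dncp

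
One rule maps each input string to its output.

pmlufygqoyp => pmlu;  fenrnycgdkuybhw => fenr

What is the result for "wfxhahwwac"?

The pattern: keep only the first 4 characters.
"wfxhahwwac" → "wfxh".

wfxh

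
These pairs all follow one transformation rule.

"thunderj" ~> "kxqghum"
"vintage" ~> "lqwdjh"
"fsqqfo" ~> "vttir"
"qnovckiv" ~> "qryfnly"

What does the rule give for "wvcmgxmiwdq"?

yfpjaplzgt

What's happening: delete the first character, then shift every letter 3 places forward in the alphabet (wrapping around).
On "wvcmgxmiwdq": the first step gives "vcmgxmiwdq", and the second then gives "yfpjaplzgt".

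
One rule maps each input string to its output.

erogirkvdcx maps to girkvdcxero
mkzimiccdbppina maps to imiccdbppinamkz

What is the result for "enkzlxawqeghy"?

Looking at the pairs, the operation is to move the first 3 characters to the end (rotate left by 3).
Doing the same to "enkzlxawqeghy": "zlxawqeghyenk".

zlxawqeghyenk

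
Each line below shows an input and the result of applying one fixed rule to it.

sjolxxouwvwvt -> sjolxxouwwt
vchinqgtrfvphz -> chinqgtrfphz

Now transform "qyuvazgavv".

In each case the input is transformed by: remove every "v".
On "qyuvazgavv" that produces "qyuazga".

qyuazga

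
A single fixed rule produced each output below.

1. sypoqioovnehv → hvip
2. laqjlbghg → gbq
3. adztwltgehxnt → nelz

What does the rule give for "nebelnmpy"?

ynb

The transformation: keep one character in every 3, starting at position 3 (positions 3rd, 6th, 9th, ...), then reverse the string.
For "nebelnmpy", step one produces "bny"; step two turns that into "ynb".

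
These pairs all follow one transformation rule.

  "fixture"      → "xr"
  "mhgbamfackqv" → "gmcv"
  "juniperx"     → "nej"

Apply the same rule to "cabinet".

In each case the input is transformed by: move the first character to the end, then keep one character in every 3, starting at position 2 (positions 2nd, 5th, 8th, ...).
On "cabinet": the first step gives "abinetc", and the second then gives "be".

be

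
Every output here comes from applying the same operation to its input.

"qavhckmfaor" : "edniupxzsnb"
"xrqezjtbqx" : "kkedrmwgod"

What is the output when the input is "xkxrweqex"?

kkxkejrdr

The pattern: shift every letter 13 places forward in the alphabet (wrapping around) — i.e. ROT13, then move the last character to the front.
Working it through for "xkxrweqex": intermediate "kxkejrdrk", final "kkxkejrdr".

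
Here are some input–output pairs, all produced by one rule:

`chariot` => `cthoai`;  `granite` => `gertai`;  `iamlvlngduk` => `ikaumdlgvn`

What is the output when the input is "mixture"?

meirxu

Looking at the pairs, the operation is to take characters alternately from the front and the back (1st, last, 2nd, 2nd-last, ...), then delete the last character.
Starting from "mixture": after the first operation, "meirxut"; after the second, "meirxu".
(Check on "iamlvlngduk": → "ikaumdlgvnl" → "ikaumdlgvn" ✓)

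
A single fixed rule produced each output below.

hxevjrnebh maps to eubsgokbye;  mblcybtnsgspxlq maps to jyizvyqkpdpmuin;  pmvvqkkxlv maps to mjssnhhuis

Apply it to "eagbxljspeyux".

bxdyuigpmbvru

The pattern: shift every letter 3 places backward in the alphabet (wrapping around).
Doing the same to "eagbxljspeyux": "bxdyuigpmbvru".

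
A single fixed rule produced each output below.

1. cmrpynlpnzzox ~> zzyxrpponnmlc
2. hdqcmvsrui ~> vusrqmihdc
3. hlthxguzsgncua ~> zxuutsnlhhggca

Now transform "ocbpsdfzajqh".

zsqpojhfdcba

Each output is the input with this applied: sort the characters into reverse alphabetical order.
So "ocbpsdfzajqh" becomes "zsqpojhfdcba".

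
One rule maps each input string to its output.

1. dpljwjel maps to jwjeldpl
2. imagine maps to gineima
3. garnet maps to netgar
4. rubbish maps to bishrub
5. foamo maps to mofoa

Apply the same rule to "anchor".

Each output is the input with this applied: move the first 3 characters to the end (rotate left by 3).
On "anchor" that produces "horanc".

horanc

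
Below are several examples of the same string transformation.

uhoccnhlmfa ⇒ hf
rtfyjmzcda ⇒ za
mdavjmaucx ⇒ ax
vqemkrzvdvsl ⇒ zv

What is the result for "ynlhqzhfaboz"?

The rule is to keep one character in every 3, starting at position 1 (positions 1st, 4th, 7th, ...), then keep only the last 2 characters.
Doing the same to "ynlhqzhfaboz": "hb".

hb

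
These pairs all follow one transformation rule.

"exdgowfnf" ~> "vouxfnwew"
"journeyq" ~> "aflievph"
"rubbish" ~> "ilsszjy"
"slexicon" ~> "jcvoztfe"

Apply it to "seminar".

jvdzeri

In each case the input is transformed by: shift every letter 9 places backward in the alphabet (wrapping around).
On "seminar" that produces "jvdzeri".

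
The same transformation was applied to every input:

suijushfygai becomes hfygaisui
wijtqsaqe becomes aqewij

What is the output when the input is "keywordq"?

In each case the input is transformed by: move the first 3 characters to the end (rotate left by 3), then delete the first 3 characters.
For "keywordq", step one produces "wordqkey"; step two turns that into "dqkey".

dqkey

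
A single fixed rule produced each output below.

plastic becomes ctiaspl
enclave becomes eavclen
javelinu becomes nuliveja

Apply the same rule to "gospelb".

What's happening: swap each adjacent pair of characters (1↔2, 3↔4, ...), then reverse the string.
Working it through for "gospelb": intermediate "ogpsleb", final "belspgo".

belspgo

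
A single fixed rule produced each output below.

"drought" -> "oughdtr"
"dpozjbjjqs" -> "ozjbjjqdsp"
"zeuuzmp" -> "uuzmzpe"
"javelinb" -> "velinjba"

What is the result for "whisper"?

ispewrh

Looking at the pairs, the operation is to swap the first and last characters, then move the first 2 characters to the end (rotate left by 2).
Applying that to "whisper" gives "ispewrh".
(Check on "dpozjbjjqs": → "spozjbjjqd" → "ozjbjjqdsp" ✓)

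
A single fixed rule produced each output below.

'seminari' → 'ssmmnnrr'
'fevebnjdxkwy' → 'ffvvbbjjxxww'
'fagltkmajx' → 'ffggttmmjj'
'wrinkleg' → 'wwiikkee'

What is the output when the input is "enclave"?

eeccaaee

The transformation: keep every other character starting from the first (positions 1st, 3rd, 5th, ...), then double every character.
Applying both steps to "enclave": "ecae", then "eeccaaee".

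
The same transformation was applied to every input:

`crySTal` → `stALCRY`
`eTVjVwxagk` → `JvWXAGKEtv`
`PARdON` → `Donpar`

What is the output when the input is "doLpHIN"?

PhinDOl

The transformation: flip the case of every letter, then move the first 3 characters to the end (rotate left by 3).
Starting from "doLpHIN": after the first operation, "DOlPhin"; after the second, "PhinDOl".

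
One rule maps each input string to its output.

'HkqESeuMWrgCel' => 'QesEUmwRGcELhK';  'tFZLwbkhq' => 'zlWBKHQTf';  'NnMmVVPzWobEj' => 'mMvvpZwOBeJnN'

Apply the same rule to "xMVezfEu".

Rule — move the first 2 characters to the end (rotate left by 2), then flip the case of every letter.
On "xMVezfEu": the first step gives "VezfEuxM", and the second then gives "vEZFeUXm".

vEZFeUXm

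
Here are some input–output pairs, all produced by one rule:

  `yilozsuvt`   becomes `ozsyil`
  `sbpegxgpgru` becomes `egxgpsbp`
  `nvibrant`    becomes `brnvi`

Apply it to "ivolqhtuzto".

Looking at the pairs, the operation is to delete the last 3 characters, then move the first 3 characters to the end (rotate left by 3).
Applying both steps to "ivolqhtuzto": "ivolqhtu", then "lqhtuivo".

lqhtuivo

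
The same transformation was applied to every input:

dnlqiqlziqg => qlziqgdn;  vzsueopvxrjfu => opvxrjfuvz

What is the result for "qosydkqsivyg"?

kqsivygqo

The transformation: move the first 2 characters to the end (rotate left by 2), then delete the first 3 characters.
Working it through for "qosydkqsivyg": intermediate "sydkqsivygqo", final "kqsivygqo".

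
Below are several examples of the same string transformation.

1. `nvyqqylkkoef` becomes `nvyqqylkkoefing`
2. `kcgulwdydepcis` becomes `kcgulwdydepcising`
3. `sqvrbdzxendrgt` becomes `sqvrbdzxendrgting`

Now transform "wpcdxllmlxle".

wpcdxllmlxleing

Rule — append "ing".
For "wpcdxllmlxle" the result is "wpcdxllmlxleing".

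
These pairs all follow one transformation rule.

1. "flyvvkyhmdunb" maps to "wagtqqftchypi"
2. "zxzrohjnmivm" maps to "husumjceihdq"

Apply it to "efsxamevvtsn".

izansvhzqqon

Looking at the pairs, the operation is to move the last character to the front, then shift every letter 5 places backward in the alphabet (wrapping around).
Working it through for "efsxamevvtsn": intermediate "nefsxamevvts", final "izansvhzqqon".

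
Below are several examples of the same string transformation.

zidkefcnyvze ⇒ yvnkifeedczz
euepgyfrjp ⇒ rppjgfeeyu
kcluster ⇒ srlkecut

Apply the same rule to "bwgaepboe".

ogeebbawp

The pattern: sort the characters into reverse alphabetical order, then move the first 2 characters to the end (rotate left by 2).
For "bwgaepboe" the result is "ogeebbawp".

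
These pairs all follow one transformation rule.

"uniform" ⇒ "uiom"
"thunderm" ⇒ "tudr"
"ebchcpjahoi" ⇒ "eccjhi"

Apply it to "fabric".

Each output is the input with this applied: keep every other character starting from the first (positions 1st, 3rd, 5th, ...).
"fabric" → "fbi".

fbi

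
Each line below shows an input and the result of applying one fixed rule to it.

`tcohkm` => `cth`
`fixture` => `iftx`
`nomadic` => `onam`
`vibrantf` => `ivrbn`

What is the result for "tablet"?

atl

The transformation: swap each adjacent pair of characters (1↔2, 3↔4, ...), then delete the last 3 characters.
"tablet" → "atl".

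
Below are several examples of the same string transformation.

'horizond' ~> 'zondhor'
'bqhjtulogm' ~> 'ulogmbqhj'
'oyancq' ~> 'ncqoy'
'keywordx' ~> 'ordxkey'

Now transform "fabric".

What's happening: swap the front and back halves of the string, then delete the last character.
Working it through for "fabric": intermediate "ricfab", final "ricfa".
(Check on "horizond": → "zondhori" → "zondhor" ✓)

ricfa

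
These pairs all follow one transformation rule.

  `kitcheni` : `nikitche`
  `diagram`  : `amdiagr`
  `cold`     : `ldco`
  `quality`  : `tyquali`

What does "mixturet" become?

The transformation: move the last 2 characters to the front (rotate right by 2).
So "mixturet" becomes "etmixtur".

etmixtur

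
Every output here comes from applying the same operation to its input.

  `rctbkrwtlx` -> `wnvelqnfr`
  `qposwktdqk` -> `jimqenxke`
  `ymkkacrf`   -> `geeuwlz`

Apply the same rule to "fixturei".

crnolyc

The transformation: delete the first character, then shift every letter 6 places backward in the alphabet (wrapping around).
Working it through for "fixturei": intermediate "ixturei", final "crnolyc".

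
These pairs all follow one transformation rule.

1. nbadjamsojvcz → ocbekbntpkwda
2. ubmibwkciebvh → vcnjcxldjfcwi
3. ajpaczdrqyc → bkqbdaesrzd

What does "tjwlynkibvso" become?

ukxmzoljcwtp

The rule is to shift every letter 1 place forward in the alphabet (wrapping around).
Doing the same to "tjwlynkibvso": "ukxmzoljcwtp".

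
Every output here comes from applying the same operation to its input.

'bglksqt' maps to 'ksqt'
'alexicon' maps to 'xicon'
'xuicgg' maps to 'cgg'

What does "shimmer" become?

mmer

Looking at the pairs, the operation is to delete the first 3 characters.
For "shimmer" the result is "mmer".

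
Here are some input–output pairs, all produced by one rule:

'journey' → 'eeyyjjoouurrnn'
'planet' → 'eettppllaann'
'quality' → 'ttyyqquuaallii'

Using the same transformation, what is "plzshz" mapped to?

In each case the input is transformed by: move the last 2 characters to the front (rotate right by 2), then double every character.
Starting from "plzshz": after the first operation, "hzplzs"; after the second, "hhzzppllzzss".
(Check on "quality": → "tyquali" → "ttyyqquuaallii" ✓)

hhzzppllzzss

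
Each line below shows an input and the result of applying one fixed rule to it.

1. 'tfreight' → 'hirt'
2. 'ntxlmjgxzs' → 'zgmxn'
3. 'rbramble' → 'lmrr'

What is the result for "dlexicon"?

oied

What's happening: keep every other character starting from the first (positions 1st, 3rd, 5th, ...), then reverse the string.
For "dlexicon", step one produces "deio"; step two turns that into "oied".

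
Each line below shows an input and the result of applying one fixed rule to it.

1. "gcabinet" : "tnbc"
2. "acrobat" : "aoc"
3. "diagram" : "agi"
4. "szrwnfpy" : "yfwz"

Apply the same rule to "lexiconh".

hoie

The transformation: keep every other character starting from the second (positions 2nd, 4th, 6th, ...), then reverse the string.
For "lexiconh", step one produces "eioh"; step two turns that into "hoie".
(Check on "acrobat": → "coa" → "aoc" ✓)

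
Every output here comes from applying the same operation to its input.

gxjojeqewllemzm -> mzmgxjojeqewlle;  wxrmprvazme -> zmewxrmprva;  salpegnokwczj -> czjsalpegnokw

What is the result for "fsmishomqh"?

Rule — move the last 3 characters to the front (rotate right by 3).
Doing the same to "fsmishomqh": "mqhfsmisho".

mqhfsmisho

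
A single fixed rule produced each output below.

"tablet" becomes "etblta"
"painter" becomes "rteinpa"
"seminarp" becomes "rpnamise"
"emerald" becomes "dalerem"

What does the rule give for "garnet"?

What's happening: swap each adjacent pair of characters (1↔2, 3↔4, ...), then reverse the string.
"garnet" → "agnrte" → "etrnga".
(Check on "painter": → "apnietr" → "rteinpa" ✓)

etrnga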